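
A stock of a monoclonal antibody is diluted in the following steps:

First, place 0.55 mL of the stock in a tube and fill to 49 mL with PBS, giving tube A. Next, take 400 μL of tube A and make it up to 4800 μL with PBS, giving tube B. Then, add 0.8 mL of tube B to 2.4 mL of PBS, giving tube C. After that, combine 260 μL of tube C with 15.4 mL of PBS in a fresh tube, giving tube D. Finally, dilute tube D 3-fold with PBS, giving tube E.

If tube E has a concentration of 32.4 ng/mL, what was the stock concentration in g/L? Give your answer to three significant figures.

25.0 g/L

Step 1: 0.55 mL brought to 49 mL → factor 49/0.55 = 89.091
Step 2: 400 μL brought to 4800 μL → factor 4800/400 = 12
Step 3: 0.8 mL + 2.4 mL = 3.2 mL total → factor 3.2/0.8 = 4
Step 4: 260 μL + 15.4 mL = 15660 μL total → factor 15660/260 = 60.231
Step 5: 3-fold → factor 3
Overall dilution factor = 89.091 × 12 × 4 × 60.231 × 3 = 7.7271 × 10^5
Stock = 32.4 ng/mL × 7.7271 × 10^5 = 2.504 × 10^7 ng/mL = 25.0 g/L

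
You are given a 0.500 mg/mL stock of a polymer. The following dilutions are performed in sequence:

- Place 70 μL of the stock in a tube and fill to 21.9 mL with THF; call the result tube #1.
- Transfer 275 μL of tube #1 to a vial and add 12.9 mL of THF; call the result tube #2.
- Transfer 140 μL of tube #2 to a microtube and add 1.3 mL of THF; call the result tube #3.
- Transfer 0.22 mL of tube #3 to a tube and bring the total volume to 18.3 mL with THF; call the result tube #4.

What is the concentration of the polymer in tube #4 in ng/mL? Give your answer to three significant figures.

Step 1: 70 μL brought to 21.9 mL → factor 21900/70 = 312.86
Step 2: 275 μL + 12.9 mL = 13175 μL total → factor 13175/275 = 47.909
Step 3: 140 μL + 1.3 mL = 1440 μL total → factor 1440/140 = 10.286
Step 4: 0.22 mL brought to 18.3 mL → factor 18.3/0.22 = 83.182
Overall dilution factor = 312.86 × 47.909 × 10.286 × 83.182 = 1.2824 × 10^7
Final = 0.500 mg/mL / 1.2824 × 10^7 = 3.899 × 10^-8 mg/mL = 0.0390 ng/mL

0.0390 ng/mL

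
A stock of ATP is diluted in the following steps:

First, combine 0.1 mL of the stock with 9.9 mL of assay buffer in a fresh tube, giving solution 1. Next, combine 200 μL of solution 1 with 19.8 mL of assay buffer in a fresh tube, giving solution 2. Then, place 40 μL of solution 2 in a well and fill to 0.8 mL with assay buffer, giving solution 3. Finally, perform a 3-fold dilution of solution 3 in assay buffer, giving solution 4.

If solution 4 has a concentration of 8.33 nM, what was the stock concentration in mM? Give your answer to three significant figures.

Step 1: 0.1 mL + 9.9 mL = 10 mL total → factor 10/0.1 = 100
Step 2: 200 μL + 19.8 mL = 20000 μL total → factor 20000/200 = 100
Step 3: 40 μL brought to 0.8 mL → factor 800/40 = 20
Step 4: 3-fold → factor 3
Overall dilution factor = 100 × 100 × 20 × 3 = 6 × 10^5
Stock = 8.33 nM × 6 × 10^5 = 4.998 × 10^6 nM = 5.00 mM

5.00 mM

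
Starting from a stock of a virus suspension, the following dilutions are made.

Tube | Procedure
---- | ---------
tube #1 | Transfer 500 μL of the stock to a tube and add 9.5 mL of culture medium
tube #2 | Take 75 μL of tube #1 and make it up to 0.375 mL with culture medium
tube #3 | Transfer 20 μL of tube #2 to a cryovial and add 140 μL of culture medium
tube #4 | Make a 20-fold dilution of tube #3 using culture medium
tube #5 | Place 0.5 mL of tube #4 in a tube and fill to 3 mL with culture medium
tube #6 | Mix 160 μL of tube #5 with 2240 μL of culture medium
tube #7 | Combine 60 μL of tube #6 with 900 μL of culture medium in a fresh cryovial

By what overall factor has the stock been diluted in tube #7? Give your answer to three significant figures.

Step 1: 500 μL + 9.5 mL = 10000 μL total → factor 10000/500 = 20
Step 2: 75 μL brought to 0.375 mL → factor 375/75 = 5
Step 3: 20 μL + 140 μL = 160 μL total → factor 160/20 = 8
Step 4: 20-fold → factor 20
Step 5: 0.5 mL brought to 3 mL → factor 3/0.5 = 6
Step 6: 160 μL + 2240 μL = 2400 μL total → factor 2400/160 = 15
Step 7: 60 μL + 900 μL = 960 μL total → factor 960/60 = 16
Overall dilution factor = 20 × 5 × 8 × 20 × 6 × 15 × 16 = 2.304 × 10^7

2.30 × 10^7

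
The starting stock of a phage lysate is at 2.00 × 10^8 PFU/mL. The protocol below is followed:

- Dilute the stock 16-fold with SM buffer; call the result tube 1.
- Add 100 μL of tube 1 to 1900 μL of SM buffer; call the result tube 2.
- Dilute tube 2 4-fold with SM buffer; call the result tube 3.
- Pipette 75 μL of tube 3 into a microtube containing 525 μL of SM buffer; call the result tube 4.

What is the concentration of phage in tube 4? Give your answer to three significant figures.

1.95 × 10^4 PFU/mL

Step 1: 16-fold → factor 16
Step 2: 100 μL + 1900 μL = 2000 μL total → factor 2000/100 = 20
Step 3: 4-fold → factor 4
Step 4: 75 μL + 525 μL = 600 μL total → factor 600/75 = 8
Overall dilution factor = 16 × 20 × 4 × 8 = 10240
Final = 2.00 × 10^8 PFU/mL / 10240 = 1.95 × 10^4 PFU/mL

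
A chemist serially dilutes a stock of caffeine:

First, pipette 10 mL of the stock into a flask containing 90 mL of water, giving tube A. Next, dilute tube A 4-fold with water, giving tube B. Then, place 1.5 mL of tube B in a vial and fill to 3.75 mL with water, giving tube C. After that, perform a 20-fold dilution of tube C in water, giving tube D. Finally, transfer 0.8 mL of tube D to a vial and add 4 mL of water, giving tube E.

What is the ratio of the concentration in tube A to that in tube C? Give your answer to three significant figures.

10.0

Step 1: 10 mL + 90 mL = 100 mL total → factor 100/10 = 10
Step 2: 4-fold → factor 4
Step 3: 1.5 mL brought to 3.75 mL → factor 3.75/1.5 = 2.5
Dilution factor to tube A = 10; to tube C = 100
[tube A]/[tube C] = (factor to tube C)/(factor to tube A) = 100/10 = 10.0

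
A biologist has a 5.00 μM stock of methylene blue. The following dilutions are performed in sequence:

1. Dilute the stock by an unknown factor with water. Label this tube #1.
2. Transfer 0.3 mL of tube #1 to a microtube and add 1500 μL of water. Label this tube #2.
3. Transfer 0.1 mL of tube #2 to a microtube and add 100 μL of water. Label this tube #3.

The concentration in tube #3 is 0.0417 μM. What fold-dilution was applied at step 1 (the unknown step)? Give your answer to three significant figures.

Step 1: unknown factor x
Step 2: 0.3 mL + 1500 μL = 1.8 mL total → factor 1.8/0.3 = 6
Step 3: 0.1 mL + 100 μL = 0.2 mL total → factor 0.2/0.1 = 2
Product of known-step factors = 12
Overall factor = 5.00 μM / (0.0417 μM) = 119.9
x = 119.9 / 12 = 9.99

9.99-fold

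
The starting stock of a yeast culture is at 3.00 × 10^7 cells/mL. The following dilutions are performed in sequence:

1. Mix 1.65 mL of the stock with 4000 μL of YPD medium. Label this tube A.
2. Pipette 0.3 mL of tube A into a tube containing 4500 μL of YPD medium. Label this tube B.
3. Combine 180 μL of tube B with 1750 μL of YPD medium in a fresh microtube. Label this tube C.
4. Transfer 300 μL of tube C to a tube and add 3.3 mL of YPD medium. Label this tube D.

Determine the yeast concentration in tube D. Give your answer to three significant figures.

4.26 × 10^3 cells/mL

Step 1: 1.65 mL + 4000 μL = 5.65 mL total → factor 5.65/1.65 = 3.4242
Step 2: 0.3 mL + 4500 μL = 4.8 mL total → factor 4.8/0.3 = 16
Step 3: 180 μL + 1750 μL = 1930 μL total → factor 1930/180 = 10.722
Step 4: 300 μL + 3.3 mL = 3600 μL total → factor 3600/300 = 12
Overall dilution factor = 3.4242 × 16 × 10.722 × 12 = 7049.4
Final = 3.00 × 10^7 cells/mL / 7049.4 = 4.26 × 10^3 cells/mL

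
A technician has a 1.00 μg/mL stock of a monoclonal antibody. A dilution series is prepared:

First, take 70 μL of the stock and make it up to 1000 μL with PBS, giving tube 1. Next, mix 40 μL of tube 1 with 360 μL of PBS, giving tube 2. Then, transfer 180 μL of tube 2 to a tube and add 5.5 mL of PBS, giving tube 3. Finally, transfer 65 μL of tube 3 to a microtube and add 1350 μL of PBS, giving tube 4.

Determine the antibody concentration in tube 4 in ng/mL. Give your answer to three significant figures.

0.0102 ng/mL

Step 1: 70 μL brought to 1000 μL → factor 1000/70 = 14.286
Step 2: 40 μL + 360 μL = 400 μL total → factor 400/40 = 10
Step 3: 180 μL + 5.5 mL = 5680 μL total → factor 5680/180 = 31.556
Step 4: 65 μL + 1350 μL = 1415 μL total → factor 1415/65 = 21.769
Overall dilution factor = 14.286 × 10 × 31.556 × 21.769 = 98134
Final = 1.00 μg/mL / 98134 = 1.019 × 10^-5 μg/mL = 0.0102 ng/mL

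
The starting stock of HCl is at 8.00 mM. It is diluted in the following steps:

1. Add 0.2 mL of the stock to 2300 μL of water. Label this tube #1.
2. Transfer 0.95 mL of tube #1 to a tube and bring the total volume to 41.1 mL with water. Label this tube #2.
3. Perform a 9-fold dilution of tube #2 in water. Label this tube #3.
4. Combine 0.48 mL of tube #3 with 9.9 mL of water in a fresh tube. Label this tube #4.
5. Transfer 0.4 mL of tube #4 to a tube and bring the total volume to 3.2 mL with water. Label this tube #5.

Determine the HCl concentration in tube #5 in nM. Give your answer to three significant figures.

9.50 nM

Step 1: 0.2 mL + 2300 μL = 2.5 mL total → factor 2.5/0.2 = 12.5
Step 2: 0.95 mL brought to 41.1 mL → factor 41.1/0.95 = 43.263
Step 3: 9-fold → factor 9
Step 4: 0.48 mL + 9.9 mL = 10.38 mL total → factor 10.38/0.48 = 21.625
Step 5: 0.4 mL brought to 3.2 mL → factor 3.2/0.4 = 8
Overall dilution factor = 12.5 × 43.263 × 9 × 21.625 × 8 = 8.4201 × 10^5
Final = 8.00 mM / 8.4201 × 10^5 = 9.501 × 10^-6 mM = 9.50 nM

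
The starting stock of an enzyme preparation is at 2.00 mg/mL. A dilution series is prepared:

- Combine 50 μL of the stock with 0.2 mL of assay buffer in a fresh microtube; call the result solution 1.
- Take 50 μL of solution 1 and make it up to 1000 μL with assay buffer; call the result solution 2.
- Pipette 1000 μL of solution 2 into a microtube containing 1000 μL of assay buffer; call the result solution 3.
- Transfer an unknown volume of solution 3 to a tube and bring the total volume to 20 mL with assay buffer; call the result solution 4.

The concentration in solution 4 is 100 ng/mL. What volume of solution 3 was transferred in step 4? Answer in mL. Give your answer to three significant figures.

Step 1: 50 μL + 0.2 mL = 250 μL total → factor 250/50 = 5
Step 2: 50 μL brought to 1000 μL → factor 1000/50 = 20
Step 3: 1000 μL + 1000 μL = 2000 μL total → factor 2000/1000 = 2
Step 4: v brought to 20 mL → factor = 20 mL/v
Product of known-step factors = 200
Overall factor = 2.00 mg/mL / (100 ng/mL) = 20000
Step-4 factor = 20000 / 200 = 100
v = 20 mL / 100 = 0.200 mL

0.200 mL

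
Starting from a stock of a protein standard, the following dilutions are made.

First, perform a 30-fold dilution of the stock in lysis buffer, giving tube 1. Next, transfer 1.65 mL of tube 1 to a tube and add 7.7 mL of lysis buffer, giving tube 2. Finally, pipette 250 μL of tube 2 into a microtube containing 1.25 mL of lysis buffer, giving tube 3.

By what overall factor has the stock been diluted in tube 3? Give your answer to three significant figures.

Step 1: 30-fold → factor 30
Step 2: 1.65 mL + 7.7 mL = 9.35 mL total → factor 9.35/1.65 = 5.6667
Step 3: 250 μL + 1.25 mL = 1500 μL total → factor 1500/250 = 6
Overall dilution factor = 30 × 5.6667 × 6 = 1020

1.02 × 10^3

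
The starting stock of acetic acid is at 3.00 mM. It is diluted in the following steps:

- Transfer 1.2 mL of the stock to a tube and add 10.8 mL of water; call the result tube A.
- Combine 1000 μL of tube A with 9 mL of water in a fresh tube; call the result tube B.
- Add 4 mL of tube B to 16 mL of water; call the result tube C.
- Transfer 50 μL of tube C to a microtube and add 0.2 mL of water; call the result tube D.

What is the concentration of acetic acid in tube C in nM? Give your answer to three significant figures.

6.00 × 10^3 nM

Step 1: 1.2 mL + 10.8 mL = 12 mL total → factor 12/1.2 = 10
Step 2: 1000 μL + 9 mL = 10000 μL total → factor 10000/1000 = 10
Step 3: 4 mL + 16 mL = 20 mL total → factor 20/4 = 5
Dilution factor through tube C = 10 × 10 × 5 = 500
[tube C] = 3.00 mM / 500 = 0.006000 mM = 6.00 × 10^3 nM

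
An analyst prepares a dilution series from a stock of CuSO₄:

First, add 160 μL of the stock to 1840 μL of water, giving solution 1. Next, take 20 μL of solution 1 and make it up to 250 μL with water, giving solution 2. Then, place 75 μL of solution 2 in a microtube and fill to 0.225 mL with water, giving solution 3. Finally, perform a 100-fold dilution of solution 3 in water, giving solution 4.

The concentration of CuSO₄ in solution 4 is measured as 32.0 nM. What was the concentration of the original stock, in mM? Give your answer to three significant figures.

Step 1: 160 μL + 1840 μL = 2000 μL total → factor 2000/160 = 12.5
Step 2: 20 μL brought to 250 μL → factor 250/20 = 12.5
Step 3: 75 μL brought to 0.225 mL → factor 225/75 = 3
Step 4: 100-fold → factor 100
Overall dilution factor = 12.5 × 12.5 × 3 × 100 = 46875
Stock = 32.0 nM × 46875 = 1.500 × 10^6 nM = 1.50 mM

1.50 mM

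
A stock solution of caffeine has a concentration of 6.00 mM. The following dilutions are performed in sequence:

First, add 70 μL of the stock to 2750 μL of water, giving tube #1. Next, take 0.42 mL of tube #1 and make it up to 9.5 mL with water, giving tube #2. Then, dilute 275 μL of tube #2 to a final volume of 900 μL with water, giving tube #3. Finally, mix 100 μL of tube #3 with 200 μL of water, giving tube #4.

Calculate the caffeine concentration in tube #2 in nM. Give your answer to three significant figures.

Step 1: 70 μL + 2750 μL = 2820 μL total → factor 2820/70 = 40.286
Step 2: 0.42 mL brought to 9.5 mL → factor 9.5/0.42 = 22.619
Dilution factor through tube #2 = 40.286 × 22.619 = 911.22
[tube #2] = 6.00 mM / 911.22 = 0.006585 mM = 6.58 × 10^3 nM

6.58 × 10^3 nM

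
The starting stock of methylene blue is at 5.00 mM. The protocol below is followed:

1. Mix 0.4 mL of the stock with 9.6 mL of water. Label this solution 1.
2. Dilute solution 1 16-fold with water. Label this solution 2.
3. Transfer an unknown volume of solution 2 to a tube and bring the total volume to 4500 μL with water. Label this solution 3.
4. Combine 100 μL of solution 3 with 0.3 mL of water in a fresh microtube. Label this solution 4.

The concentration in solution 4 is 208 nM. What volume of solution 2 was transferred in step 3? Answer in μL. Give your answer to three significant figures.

Step 1: 0.4 mL + 9.6 mL = 10 mL total → factor 10/0.4 = 25
Step 2: 16-fold → factor 16
Step 3: v brought to 4500 μL → factor = 4500 μL/v
Step 4: 100 μL + 0.3 mL = 400 μL total → factor 400/100 = 4
Product of known-step factors = 1600
Overall factor = 5.00 mM / (208 nM) = 24038
Step-3 factor = 24038 / 1600 = 15.024
v = 4500 μL / 15.024 = 300 μL

300 μL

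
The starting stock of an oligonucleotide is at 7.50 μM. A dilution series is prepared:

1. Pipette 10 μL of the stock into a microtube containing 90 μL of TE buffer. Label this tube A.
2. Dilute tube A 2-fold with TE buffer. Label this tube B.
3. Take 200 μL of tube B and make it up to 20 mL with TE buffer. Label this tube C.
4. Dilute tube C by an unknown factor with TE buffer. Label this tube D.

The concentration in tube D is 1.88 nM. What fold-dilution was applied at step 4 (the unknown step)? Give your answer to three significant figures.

1.99-fold

Step 1: 10 μL + 90 μL = 100 μL total → factor 100/10 = 10
Step 2: 2-fold → factor 2
Step 3: 200 μL brought to 20 mL → factor 20000/200 = 100
Step 4: unknown factor x
Product of known-step factors = 2000
Overall factor = 7.50 μM / (1.88 nM) = 3989.4
x = 3989.4 / 2000 = 1.99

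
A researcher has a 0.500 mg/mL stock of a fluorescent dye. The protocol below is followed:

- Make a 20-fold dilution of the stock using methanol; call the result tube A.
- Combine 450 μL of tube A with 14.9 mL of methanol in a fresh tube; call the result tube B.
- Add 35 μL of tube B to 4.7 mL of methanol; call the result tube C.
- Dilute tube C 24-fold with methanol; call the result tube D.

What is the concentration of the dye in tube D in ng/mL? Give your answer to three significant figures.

Step 1: 20-fold → factor 20
Step 2: 450 μL + 14.9 mL = 15350 μL total → factor 15350/450 = 34.111
Step 3: 35 μL + 4.7 mL = 4735 μL total → factor 4735/35 = 135.29
Step 4: 24-fold → factor 24
Overall dilution factor = 20 × 34.111 × 135.29 × 24 = 2.2151 × 10^6
Final = 0.500 mg/mL / 2.2151 × 10^6 = 2.257 × 10^-7 mg/mL = 0.226 ng/mL

0.226 ng/mL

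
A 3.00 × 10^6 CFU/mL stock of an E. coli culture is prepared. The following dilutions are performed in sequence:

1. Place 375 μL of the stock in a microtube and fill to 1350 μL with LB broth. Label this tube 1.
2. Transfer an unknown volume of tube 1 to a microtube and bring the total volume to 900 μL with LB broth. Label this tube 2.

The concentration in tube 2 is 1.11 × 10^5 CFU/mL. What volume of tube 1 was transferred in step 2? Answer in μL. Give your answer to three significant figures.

120 μL

Step 1: 375 μL brought to 1350 μL → factor 1350/375 = 3.6
Step 2: v brought to 900 μL → factor = 900 μL/v
Product of known-step factors = 3.6
Overall factor = 3.00 × 10^6 CFU/mL / (1.11 × 10^5 CFU/mL) = 27.027
Step-2 factor = 27.027 / 3.6 = 7.5075
v = 900 μL / 7.5075 = 120 μL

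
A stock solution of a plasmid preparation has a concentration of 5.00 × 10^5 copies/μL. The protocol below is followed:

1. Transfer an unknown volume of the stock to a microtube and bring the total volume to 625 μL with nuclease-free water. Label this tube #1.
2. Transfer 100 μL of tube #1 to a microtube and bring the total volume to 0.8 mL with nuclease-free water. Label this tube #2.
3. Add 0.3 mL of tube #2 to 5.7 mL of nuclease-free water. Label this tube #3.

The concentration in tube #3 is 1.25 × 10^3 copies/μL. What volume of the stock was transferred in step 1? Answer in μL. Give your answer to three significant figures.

250 μL

Step 1: v brought to 625 μL → factor = 625 μL/v
Step 2: 100 μL brought to 0.8 mL → factor 800/100 = 8
Step 3: 0.3 mL + 5.7 mL = 6 mL total → factor 6/0.3 = 20
Product of known-step factors = 160
Overall factor = 5.00 × 10^5 copies/μL / (1.25 × 10^3 copies/μL) = 400
Step-1 factor = 400 / 160 = 2.5
v = 625 μL / 2.5 = 250 μL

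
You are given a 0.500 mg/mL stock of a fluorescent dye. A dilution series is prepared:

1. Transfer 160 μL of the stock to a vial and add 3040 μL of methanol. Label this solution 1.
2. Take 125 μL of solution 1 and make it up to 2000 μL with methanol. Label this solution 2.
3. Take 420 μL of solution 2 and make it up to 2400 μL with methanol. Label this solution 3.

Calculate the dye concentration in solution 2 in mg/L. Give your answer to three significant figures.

1.56 mg/L

Step 1: 160 μL + 3040 μL = 3200 μL total → factor 3200/160 = 20
Step 2: 125 μL brought to 2000 μL → factor 2000/125 = 16
Dilution factor through solution 2 = 20 × 16 = 320
[solution 2] = 0.500 mg/mL / 320 = 0.001563 mg/mL = 1.56 mg/L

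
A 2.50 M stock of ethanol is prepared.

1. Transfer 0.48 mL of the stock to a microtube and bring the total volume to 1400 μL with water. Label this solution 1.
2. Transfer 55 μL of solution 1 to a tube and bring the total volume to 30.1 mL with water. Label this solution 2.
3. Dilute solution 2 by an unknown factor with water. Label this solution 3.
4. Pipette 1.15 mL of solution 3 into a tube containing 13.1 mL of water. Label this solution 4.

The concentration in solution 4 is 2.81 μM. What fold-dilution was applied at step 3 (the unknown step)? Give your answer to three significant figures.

45.0-fold

Step 1: 0.48 mL brought to 1400 μL → factor 1.4/0.48 = 2.9167
Step 2: 55 μL brought to 30.1 mL → factor 30100/55 = 547.27
Step 3: unknown factor x
Step 4: 1.15 mL + 13.1 mL = 14.25 mL total → factor 14.25/1.15 = 12.391
Product of known-step factors = 19779
Overall factor = 2.50 M / (2.81 μM) = 8.8968 × 10^5
x = 8.8968 × 10^5 / 19779 = 45.0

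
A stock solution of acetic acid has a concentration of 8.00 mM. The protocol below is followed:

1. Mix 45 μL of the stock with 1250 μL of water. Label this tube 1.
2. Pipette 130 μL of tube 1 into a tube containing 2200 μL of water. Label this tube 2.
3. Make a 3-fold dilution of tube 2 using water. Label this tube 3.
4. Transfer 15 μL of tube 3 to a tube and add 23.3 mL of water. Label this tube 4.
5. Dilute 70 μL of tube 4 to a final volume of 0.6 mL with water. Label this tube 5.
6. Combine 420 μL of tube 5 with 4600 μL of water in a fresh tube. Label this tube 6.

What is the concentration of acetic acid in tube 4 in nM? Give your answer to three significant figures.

Step 1: 45 μL + 1250 μL = 1295 μL total → factor 1295/45 = 28.778
Step 2: 130 μL + 2200 μL = 2330 μL total → factor 2330/130 = 17.923
Step 3: 3-fold → factor 3
Step 4: 15 μL + 23.3 mL = 23315 μL total → factor 23315/15 = 1554.3
Dilution factor through tube 4 = 28.778 × 17.923 × 3 × 1554.3 = 2.4051 × 10^6
[tube 4] = 8.00 mM / 2.4051 × 10^6 = 3.326 × 10^-6 mM = 3.33 nM

3.33 nM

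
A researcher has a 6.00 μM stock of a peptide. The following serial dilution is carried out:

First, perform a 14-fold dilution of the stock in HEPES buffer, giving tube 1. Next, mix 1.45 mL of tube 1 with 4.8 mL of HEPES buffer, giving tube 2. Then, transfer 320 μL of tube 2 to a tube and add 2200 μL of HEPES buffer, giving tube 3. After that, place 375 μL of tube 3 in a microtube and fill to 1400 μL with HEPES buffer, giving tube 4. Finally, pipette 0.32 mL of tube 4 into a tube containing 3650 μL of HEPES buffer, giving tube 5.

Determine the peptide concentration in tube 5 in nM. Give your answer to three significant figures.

Step 1: 14-fold → factor 14
Step 2: 1.45 mL + 4.8 mL = 6.25 mL total → factor 6.25/1.45 = 4.3103
Step 3: 320 μL + 2200 μL = 2520 μL total → factor 2520/320 = 7.875
Step 4: 375 μL brought to 1400 μL → factor 1400/375 = 3.7333
Step 5: 0.32 mL + 3650 μL = 3.97 mL total → factor 3.97/0.32 = 12.406
Overall dilution factor = 14 × 4.3103 × 7.875 × 3.7333 × 12.406 = 22010
Final = 6.00 μM / 22010 = 0.0002726 μM = 0.273 nM

0.273 nM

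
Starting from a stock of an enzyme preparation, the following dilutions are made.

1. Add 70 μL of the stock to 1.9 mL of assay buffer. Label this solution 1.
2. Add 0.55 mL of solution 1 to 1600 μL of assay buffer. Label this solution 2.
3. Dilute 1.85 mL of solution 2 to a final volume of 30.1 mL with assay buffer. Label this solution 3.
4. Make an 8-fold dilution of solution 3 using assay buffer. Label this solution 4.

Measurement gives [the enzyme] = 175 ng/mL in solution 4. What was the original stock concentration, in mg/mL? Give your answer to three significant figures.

2.51 mg/mL

Step 1: 70 μL + 1.9 mL = 1970 μL total → factor 1970/70 = 28.143
Step 2: 0.55 mL + 1600 μL = 2.15 mL total → factor 2.15/0.55 = 3.9091
Step 3: 1.85 mL brought to 30.1 mL → factor 30.1/1.85 = 16.27
Step 4: 8-fold → factor 8
Overall dilution factor = 28.143 × 3.9091 × 16.27 × 8 = 14320
Stock = 175 ng/mL × 14320 = 2.506 × 10^6 ng/mL = 2.51 mg/mL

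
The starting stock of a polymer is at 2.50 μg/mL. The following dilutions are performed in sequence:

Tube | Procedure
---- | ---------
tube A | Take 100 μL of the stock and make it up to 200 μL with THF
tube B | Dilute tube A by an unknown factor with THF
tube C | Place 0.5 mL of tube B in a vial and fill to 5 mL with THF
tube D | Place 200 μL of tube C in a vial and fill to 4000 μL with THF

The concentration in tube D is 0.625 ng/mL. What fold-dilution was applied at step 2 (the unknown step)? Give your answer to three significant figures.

10.0-fold

Step 1: 100 μL brought to 200 μL → factor 200/100 = 2
Step 2: unknown factor x
Step 3: 0.5 mL brought to 5 mL → factor 5/0.5 = 10
Step 4: 200 μL brought to 4000 μL → factor 4000/200 = 20
Product of known-step factors = 400
Overall factor = 2.50 μg/mL / (0.625 ng/mL) = 4000
x = 4000 / 400 = 10.0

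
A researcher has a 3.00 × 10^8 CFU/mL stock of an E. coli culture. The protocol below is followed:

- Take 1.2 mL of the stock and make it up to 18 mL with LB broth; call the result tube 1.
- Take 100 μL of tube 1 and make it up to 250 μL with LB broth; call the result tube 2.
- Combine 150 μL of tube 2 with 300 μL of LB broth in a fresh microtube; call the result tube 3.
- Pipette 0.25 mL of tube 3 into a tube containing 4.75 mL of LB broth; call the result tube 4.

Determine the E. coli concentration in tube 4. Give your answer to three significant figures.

Step 1: 1.2 mL brought to 18 mL → factor 18/1.2 = 15
Step 2: 100 μL brought to 250 μL → factor 250/100 = 2.5
Step 3: 150 μL + 300 μL = 450 μL total → factor 450/150 = 3
Step 4: 0.25 mL + 4.75 mL = 5 mL total → factor 5/0.25 = 20
Overall dilution factor = 15 × 2.5 × 3 × 20 = 2250
Final = 3.00 × 10^8 CFU/mL / 2250 = 1.33 × 10^5 CFU/mL

1.33 × 10^5 CFU/mL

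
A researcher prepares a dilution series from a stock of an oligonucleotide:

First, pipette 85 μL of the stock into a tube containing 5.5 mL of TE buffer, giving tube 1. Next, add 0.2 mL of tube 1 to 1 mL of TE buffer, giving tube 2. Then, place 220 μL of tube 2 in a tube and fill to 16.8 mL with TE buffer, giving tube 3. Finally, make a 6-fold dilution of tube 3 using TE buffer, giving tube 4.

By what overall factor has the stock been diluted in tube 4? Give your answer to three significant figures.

Step 1: 85 μL + 5.5 mL = 5585 μL total → factor 5585/85 = 65.706
Step 2: 0.2 mL + 1 mL = 1.2 mL total → factor 1.2/0.2 = 6
Step 3: 220 μL brought to 16.8 mL → factor 16800/220 = 76.364
Step 4: 6-fold → factor 6
Overall dilution factor = 65.706 × 6 × 76.364 × 6 = 1.8063 × 10^5

1.81 × 10^5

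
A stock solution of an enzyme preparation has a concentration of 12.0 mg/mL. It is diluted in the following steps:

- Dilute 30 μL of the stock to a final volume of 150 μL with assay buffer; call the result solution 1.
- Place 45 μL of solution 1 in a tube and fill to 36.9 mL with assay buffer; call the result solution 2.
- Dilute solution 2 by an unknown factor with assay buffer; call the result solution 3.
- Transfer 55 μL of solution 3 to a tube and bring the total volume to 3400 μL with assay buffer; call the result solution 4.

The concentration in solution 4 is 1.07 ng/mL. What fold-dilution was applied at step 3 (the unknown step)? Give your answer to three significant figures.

Step 1: 30 μL brought to 150 μL → factor 150/30 = 5
Step 2: 45 μL brought to 36.9 mL → factor 36900/45 = 820
Step 3: unknown factor x
Step 4: 55 μL brought to 3400 μL → factor 3400/55 = 61.818
Product of known-step factors = 2.5345 × 10^5
Overall factor = 12.0 mg/mL / (1.07 ng/mL) = 1.1215 × 10^7
x = 1.1215 × 10^7 / 2.5345 × 10^5 = 44.2

44.2-fold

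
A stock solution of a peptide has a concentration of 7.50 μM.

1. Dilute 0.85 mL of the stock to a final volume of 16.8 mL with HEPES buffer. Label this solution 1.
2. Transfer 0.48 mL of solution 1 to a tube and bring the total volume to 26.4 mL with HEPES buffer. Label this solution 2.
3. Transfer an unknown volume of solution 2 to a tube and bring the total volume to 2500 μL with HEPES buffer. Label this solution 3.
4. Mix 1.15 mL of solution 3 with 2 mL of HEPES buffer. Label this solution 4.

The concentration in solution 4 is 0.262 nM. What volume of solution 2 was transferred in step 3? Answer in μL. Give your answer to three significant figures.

260 μL

Step 1: 0.85 mL brought to 16.8 mL → factor 16.8/0.85 = 19.765
Step 2: 0.48 mL brought to 26.4 mL → factor 26.4/0.48 = 55
Step 3: v brought to 2500 μL → factor = 2500 μL/v
Step 4: 1.15 mL + 2 mL = 3.15 mL total → factor 3.15/1.15 = 2.7391
Product of known-step factors = 2977.6
Overall factor = 7.50 μM / (0.262 nM) = 28626
Step-3 factor = 28626 / 2977.6 = 9.6138
v = 2500 μL / 9.6138 = 260 μL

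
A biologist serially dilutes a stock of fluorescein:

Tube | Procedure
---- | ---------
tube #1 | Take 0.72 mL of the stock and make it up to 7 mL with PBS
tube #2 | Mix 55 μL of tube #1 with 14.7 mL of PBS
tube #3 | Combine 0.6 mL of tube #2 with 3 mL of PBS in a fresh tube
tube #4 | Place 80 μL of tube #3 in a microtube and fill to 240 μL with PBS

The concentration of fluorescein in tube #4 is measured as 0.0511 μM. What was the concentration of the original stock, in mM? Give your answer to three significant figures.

Step 1: 0.72 mL brought to 7 mL → factor 7/0.72 = 9.7222
Step 2: 55 μL + 14.7 mL = 14755 μL total → factor 14755/55 = 268.27
Step 3: 0.6 mL + 3 mL = 3.6 mL total → factor 3.6/0.6 = 6
Step 4: 80 μL brought to 240 μL → factor 240/80 = 3
Overall dilution factor = 9.7222 × 268.27 × 6 × 3 = 46948
Stock = 0.0511 μM × 46948 = 2399 μM = 2.40 mM

2.40 mM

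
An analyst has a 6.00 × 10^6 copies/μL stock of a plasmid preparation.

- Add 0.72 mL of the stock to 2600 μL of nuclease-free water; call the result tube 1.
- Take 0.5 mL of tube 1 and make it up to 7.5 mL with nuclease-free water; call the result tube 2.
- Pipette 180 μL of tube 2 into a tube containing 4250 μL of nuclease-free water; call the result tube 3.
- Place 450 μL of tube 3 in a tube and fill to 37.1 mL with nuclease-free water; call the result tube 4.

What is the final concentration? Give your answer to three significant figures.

42.8 copies/μL

Step 1: 0.72 mL + 2600 μL = 3.32 mL total → factor 3.32/0.72 = 4.6111
Step 2: 0.5 mL brought to 7.5 mL → factor 7.5/0.5 = 15
Step 3: 180 μL + 4250 μL = 4430 μL total → factor 4430/180 = 24.611
Step 4: 450 μL brought to 37.1 mL → factor 37100/450 = 82.444
Overall dilution factor = 4.6111 × 15 × 24.611 × 82.444 = 1.4034 × 10^5
Final = 6.00 × 10^6 copies/μL / 1.4034 × 10^5 = 42.8 copies/μL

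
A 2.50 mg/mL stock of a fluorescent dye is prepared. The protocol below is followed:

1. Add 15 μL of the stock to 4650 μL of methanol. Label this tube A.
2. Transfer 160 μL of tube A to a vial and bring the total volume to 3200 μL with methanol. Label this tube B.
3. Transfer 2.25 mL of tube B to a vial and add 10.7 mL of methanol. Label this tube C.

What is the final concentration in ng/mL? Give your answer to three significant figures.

Step 1: 15 μL + 4650 μL = 4665 μL total → factor 4665/15 = 311
Step 2: 160 μL brought to 3200 μL → factor 3200/160 = 20
Step 3: 2.25 mL + 10.7 mL = 12.95 mL total → factor 12.95/2.25 = 5.7556
Overall dilution factor = 311 × 20 × 5.7556 = 35800
Final = 2.50 mg/mL / 35800 = 6.983 × 10^-5 mg/mL = 69.8 ng/mL

69.8 ng/mL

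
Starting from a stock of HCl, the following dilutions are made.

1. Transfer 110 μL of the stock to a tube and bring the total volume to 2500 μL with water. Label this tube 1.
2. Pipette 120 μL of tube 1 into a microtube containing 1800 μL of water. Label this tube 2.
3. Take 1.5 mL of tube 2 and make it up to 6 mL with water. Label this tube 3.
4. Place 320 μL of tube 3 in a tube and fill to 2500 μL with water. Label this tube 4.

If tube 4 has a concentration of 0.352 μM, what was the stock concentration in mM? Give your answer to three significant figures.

4.00 mM

Step 1: 110 μL brought to 2500 μL → factor 2500/110 = 22.727
Step 2: 120 μL + 1800 μL = 1920 μL total → factor 1920/120 = 16
Step 3: 1.5 mL brought to 6 mL → factor 6/1.5 = 4
Step 4: 320 μL brought to 2500 μL → factor 2500/320 = 7.8125
Overall dilution factor = 22.727 × 16 × 4 × 7.8125 = 11364
Stock = 0.352 μM × 11364 = 4000 μM = 4.00 mM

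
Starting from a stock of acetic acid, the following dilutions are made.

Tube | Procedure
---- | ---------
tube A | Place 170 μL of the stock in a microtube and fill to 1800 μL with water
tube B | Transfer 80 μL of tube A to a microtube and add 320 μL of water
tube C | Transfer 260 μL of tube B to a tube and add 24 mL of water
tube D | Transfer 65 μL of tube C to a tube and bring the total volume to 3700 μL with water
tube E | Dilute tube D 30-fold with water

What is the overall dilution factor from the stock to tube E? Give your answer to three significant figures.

8.44 × 10^6

Step 1: 170 μL brought to 1800 μL → factor 1800/170 = 10.588
Step 2: 80 μL + 320 μL = 400 μL total → factor 400/80 = 5
Step 3: 260 μL + 24 mL = 24260 μL total → factor 24260/260 = 93.308
Step 4: 65 μL brought to 3700 μL → factor 3700/65 = 56.923
Step 5: 30-fold → factor 30
Overall dilution factor = 10.588 × 5 × 93.308 × 56.923 × 30 = 8.4357 × 10^6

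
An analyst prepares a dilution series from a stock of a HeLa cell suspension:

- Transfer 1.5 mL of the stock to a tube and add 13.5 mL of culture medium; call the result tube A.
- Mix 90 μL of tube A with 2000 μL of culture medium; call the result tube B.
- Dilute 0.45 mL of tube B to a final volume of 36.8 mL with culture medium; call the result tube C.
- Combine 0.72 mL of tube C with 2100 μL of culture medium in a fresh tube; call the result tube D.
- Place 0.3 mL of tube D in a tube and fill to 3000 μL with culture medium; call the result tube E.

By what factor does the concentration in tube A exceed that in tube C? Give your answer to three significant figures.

Step 1: 1.5 mL + 13.5 mL = 15 mL total → factor 15/1.5 = 10
Step 2: 90 μL + 2000 μL = 2090 μL total → factor 2090/90 = 23.222
Step 3: 0.45 mL brought to 36.8 mL → factor 36.8/0.45 = 81.778
Dilution factor to tube A = 10; to tube C = 18991
[tube A]/[tube C] = (factor to tube C)/(factor to tube A) = 18991/10 = 1.90 × 10^3

1.90 × 10^3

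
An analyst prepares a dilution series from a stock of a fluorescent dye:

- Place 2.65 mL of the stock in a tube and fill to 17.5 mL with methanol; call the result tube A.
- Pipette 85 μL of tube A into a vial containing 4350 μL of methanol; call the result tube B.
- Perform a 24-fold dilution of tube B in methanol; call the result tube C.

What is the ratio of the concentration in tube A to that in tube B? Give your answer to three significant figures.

52.2

Step 1: 2.65 mL brought to 17.5 mL → factor 17.5/2.65 = 6.6038
Step 2: 85 μL + 4350 μL = 4435 μL total → factor 4435/85 = 52.176
Dilution factor to tube A = 6.6038; to tube B = 344.56
[tube A]/[tube B] = (factor to tube B)/(factor to tube A) = 344.56/6.6038 = 52.2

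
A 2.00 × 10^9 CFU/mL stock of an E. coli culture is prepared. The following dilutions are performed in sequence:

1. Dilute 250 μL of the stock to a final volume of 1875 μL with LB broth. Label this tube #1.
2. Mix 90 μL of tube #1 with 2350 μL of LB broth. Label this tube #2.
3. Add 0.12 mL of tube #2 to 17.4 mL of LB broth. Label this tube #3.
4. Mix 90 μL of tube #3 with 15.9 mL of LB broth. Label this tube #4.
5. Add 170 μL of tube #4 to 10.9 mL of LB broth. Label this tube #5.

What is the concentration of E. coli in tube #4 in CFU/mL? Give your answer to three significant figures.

Step 1: 250 μL brought to 1875 μL → factor 1875/250 = 7.5
Step 2: 90 μL + 2350 μL = 2440 μL total → factor 2440/90 = 27.111
Step 3: 0.12 mL + 17.4 mL = 17.52 mL total → factor 17.52/0.12 = 146
Step 4: 90 μL + 15.9 mL = 15990 μL total → factor 15990/90 = 177.67
Dilution factor through tube #4 = 7.5 × 27.111 × 146 × 177.67 = 5.2743 × 10^6
[tube #4] = 2.00 × 10^9 CFU/mL / 5.2743 × 10^6 = 379 CFU/mL

379 CFU/mL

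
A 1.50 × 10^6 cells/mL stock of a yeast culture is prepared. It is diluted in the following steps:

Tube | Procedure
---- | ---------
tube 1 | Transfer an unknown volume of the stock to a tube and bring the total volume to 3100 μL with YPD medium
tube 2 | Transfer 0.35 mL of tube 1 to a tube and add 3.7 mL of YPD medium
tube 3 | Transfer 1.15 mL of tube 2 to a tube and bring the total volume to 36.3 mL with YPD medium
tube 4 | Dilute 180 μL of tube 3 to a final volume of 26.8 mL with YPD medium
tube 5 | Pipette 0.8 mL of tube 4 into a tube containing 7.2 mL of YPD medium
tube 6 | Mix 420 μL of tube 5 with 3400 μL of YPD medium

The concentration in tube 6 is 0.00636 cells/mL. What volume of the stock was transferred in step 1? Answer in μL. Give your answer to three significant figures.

65.0 μL

Step 1: v brought to 3100 μL → factor = 3100 μL/v
Step 2: 0.35 mL + 3.7 mL = 4.05 mL total → factor 4.05/0.35 = 11.571
Step 3: 1.15 mL brought to 36.3 mL → factor 36.3/1.15 = 31.565
Step 4: 180 μL brought to 26.8 mL → factor 26800/180 = 148.89
Step 5: 0.8 mL + 7.2 mL = 8 mL total → factor 8/0.8 = 10
Step 6: 420 μL + 3400 μL = 3820 μL total → factor 3820/420 = 9.0952
Product of known-step factors = 4.9462 × 10^6
Overall factor = 1.50 × 10^6 cells/mL / (0.00636 cells/mL) = 2.3585 × 10^8
Step-1 factor = 2.3585 × 10^8 / 4.9462 × 10^6 = 47.683
v = 3100 μL / 47.683 = 65.0 μL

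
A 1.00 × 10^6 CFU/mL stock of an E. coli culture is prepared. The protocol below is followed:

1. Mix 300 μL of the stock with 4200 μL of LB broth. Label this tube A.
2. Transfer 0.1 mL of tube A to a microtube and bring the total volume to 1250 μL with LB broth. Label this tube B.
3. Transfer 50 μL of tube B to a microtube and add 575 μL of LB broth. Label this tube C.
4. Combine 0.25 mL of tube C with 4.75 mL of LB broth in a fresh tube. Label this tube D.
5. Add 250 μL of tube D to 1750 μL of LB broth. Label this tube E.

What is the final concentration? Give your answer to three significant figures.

Step 1: 300 μL + 4200 μL = 4500 μL total → factor 4500/300 = 15
Step 2: 0.1 mL brought to 1250 μL → factor 1.25/0.1 = 12.5
Step 3: 50 μL + 575 μL = 625 μL total → factor 625/50 = 12.5
Step 4: 0.25 mL + 4.75 mL = 5 mL total → factor 5/0.25 = 20
Step 5: 250 μL + 1750 μL = 2000 μL total → factor 2000/250 = 8
Overall dilution factor = 15 × 12.5 × 12.5 × 20 × 8 = 3.75 × 10^5
Final = 1.00 × 10^6 CFU/mL / 3.75 × 10^5 = 2.67 CFU/mL

2.67 CFU/mL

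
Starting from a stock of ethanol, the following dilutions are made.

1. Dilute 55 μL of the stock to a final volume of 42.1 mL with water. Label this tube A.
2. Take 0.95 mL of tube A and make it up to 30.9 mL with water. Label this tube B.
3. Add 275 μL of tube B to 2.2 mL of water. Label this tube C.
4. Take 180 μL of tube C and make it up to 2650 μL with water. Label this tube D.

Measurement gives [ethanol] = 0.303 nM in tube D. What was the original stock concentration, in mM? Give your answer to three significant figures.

Step 1: 55 μL brought to 42.1 mL → factor 42100/55 = 765.45
Step 2: 0.95 mL brought to 30.9 mL → factor 30.9/0.95 = 32.526
Step 3: 275 μL + 2.2 mL = 2475 μL total → factor 2475/275 = 9
Step 4: 180 μL brought to 2650 μL → factor 2650/180 = 14.722
Overall dilution factor = 765.45 × 32.526 × 9 × 14.722 = 3.2989 × 10^6
Stock = 0.303 nM × 3.2989 × 10^6 = 9.996 × 10^5 nM = 1.00 mM

1.00 mM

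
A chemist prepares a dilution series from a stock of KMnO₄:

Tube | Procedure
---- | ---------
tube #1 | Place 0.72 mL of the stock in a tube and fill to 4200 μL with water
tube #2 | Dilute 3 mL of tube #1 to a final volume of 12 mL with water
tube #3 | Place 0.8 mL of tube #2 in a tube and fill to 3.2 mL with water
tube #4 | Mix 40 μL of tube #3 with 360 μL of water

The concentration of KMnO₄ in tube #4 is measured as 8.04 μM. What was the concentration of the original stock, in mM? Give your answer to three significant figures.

7.50 mM

Step 1: 0.72 mL brought to 4200 μL → factor 4.2/0.72 = 5.8333
Step 2: 3 mL brought to 12 mL → factor 12/3 = 4
Step 3: 0.8 mL brought to 3.2 mL → factor 3.2/0.8 = 4
Step 4: 40 μL + 360 μL = 400 μL total → factor 400/40 = 10
Overall dilution factor = 5.8333 × 4 × 4 × 10 = 933.33
Stock = 8.04 μM × 933.33 = 7504 μM = 7.50 mM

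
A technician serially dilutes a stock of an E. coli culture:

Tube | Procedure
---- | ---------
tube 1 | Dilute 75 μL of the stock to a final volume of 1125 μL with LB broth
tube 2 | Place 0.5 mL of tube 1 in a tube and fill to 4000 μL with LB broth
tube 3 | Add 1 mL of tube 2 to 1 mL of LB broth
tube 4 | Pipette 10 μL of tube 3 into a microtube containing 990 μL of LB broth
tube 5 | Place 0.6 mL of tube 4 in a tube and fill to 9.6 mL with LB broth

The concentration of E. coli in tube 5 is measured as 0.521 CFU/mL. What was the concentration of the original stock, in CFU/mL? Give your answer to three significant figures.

Step 1: 75 μL brought to 1125 μL → factor 1125/75 = 15
Step 2: 0.5 mL brought to 4000 μL → factor 4/0.5 = 8
Step 3: 1 mL + 1 mL = 2 mL total → factor 2/1 = 2
Step 4: 10 μL + 990 μL = 1000 μL total → factor 1000/10 = 100
Step 5: 0.6 mL brought to 9.6 mL → factor 9.6/0.6 = 16
Overall dilution factor = 15 × 8 × 2 × 100 × 16 = 3.84 × 10^5
Stock = 0.521 CFU/mL × 3.84 × 10^5 = 2.00 × 10^5 CFU/mL

2.00 × 10^5 CFU/mL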